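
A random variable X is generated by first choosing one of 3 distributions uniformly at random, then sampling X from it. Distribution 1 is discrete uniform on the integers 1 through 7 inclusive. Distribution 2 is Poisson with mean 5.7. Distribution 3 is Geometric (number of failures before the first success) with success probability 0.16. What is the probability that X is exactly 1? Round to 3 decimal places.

Conditional on each component, P(X = 1): 1: 0.142857; 2: 0.019072; 3: 0.1344.
By total probability, P(X = 1) = 0.333333·0.142857 + 0.333333·0.019072 + 0.333333·0.1344 = 0.0987764.

0.099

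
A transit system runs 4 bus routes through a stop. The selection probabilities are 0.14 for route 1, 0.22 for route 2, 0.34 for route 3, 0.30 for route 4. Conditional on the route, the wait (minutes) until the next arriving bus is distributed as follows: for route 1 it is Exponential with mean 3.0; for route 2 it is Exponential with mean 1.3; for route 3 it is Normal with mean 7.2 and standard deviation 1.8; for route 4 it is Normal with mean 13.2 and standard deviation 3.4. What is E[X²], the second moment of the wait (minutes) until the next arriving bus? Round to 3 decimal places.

For each component E[X²] = Var + (mean)², giving 1: 18; 2: 3.38; 3: 55.08; 4: 185.8.
Overall E[X²] = 0.14·18 + 0.22·3.38 + 0.34·55.08 + 0.3·185.8 = 77.7308.

77.731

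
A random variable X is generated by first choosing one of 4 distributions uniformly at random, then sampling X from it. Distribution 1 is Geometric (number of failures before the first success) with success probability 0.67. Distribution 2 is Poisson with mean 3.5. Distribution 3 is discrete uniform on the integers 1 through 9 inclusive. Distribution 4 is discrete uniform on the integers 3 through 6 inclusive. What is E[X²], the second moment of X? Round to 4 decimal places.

17.4736

For each component E[X²] = Var + (mean)², giving 1: 0.977723; 2: 15.75; 3: 31.6667; 4: 21.5.
Overall E[X²] = 0.25·0.977723 + 0.25·15.75 + 0.25·31.6667 + 0.25·21.5 = 17.4736.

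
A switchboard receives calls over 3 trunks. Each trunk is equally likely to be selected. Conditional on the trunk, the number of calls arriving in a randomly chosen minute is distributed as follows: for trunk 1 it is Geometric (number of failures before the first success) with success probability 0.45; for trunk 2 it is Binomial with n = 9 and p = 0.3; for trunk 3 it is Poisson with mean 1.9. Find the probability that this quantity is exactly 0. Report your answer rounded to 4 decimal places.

0.2133

Conditional on each trunk, P(X = 0): 1: 0.45; 2: 0.0403536; 3: 0.149569.
By total probability, P(X = 0) = 0.333333·0.45 + 0.333333·0.0403536 + 0.333333·0.149569 = 0.213307.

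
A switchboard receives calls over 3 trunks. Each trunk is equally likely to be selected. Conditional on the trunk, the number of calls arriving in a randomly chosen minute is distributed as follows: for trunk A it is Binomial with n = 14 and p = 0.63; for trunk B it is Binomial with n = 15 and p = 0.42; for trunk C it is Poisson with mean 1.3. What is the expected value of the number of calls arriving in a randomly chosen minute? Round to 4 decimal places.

Component means — A: 8.82; B: 6.3; C: 1.3.
E[X] = 0.333333·8.82 + 0.333333·6.3 + 0.333333·1.3 = 5.47333.

5.4733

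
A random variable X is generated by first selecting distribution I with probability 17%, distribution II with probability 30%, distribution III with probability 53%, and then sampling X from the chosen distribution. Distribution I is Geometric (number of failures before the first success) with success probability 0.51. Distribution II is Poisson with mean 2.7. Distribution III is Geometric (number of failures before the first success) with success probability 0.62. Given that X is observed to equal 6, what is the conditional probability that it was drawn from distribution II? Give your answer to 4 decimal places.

0.8321

Likelihoods P(X=6 | ·): I: 0.00705906; II: 0.0361622; III: 0.00186678.
Posterior ∝ prior × likelihood. Numerator for II: 0.3·0.0361622 = 0.0108487.
Normalizing constant: 0.17·0.00705906 + 0.3·0.0361622 + 0.53·0.00186678 = 0.0130381.
P(II | observation) = 0.0108487 / 0.0130381 = 0.832074.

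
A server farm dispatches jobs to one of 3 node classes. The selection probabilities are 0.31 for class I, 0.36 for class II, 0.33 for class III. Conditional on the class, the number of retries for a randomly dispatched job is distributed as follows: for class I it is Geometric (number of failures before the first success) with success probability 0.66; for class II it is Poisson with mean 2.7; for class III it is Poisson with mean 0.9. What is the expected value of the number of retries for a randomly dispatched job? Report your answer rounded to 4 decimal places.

1.4287

Component means — I: 0.515152; II: 2.7; III: 0.9.
E[X] = 0.31·0.515152 + 0.36·2.7 + 0.33·0.9 = 1.4287.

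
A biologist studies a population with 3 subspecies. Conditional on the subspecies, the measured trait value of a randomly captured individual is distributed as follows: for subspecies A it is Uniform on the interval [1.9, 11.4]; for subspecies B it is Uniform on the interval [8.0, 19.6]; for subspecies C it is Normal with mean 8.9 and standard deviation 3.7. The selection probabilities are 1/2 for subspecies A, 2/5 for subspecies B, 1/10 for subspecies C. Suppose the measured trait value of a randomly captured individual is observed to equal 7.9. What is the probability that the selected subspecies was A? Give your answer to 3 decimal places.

Likelihoods f(7.9 | ·): A: 0.105263; B: 0; C: 0.103955.
Posterior ∝ prior × likelihood. Numerator for A: 0.5·0.105263 = 0.0526316.
Normalizing constant: 0.5·0.105263 + 0.4·0 + 0.1·0.103955 = 0.0630271.
P(A | observation) = 0.0526316 / 0.0630271 = 0.835063.

0.835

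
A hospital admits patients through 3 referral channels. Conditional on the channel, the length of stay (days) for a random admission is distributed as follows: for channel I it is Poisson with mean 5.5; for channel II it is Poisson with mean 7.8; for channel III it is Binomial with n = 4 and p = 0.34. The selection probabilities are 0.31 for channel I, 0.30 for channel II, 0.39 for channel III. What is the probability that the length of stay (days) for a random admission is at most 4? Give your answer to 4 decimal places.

Conditional on each channel, P(X ≤ 4): I: 0.357518; II: 0.11167; III: 1.
By total probability, P(X ≤ 4) = 0.31·0.357518 + 0.3·0.11167 + 0.39·1 = 0.534332.

0.5343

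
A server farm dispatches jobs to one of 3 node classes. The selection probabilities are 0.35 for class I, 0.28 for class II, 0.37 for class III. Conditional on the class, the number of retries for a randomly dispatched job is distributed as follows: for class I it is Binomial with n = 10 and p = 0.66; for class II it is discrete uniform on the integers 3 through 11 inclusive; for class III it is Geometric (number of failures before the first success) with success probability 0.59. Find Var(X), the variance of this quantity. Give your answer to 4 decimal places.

11.7377

Per component, I: μ=6.6, E[X²]=45.804; II: μ=7, E[X²]=55.6667; III: μ=0.694915, E[X²]=1.66073.
E[X] = 0.35·6.6 + 0.28·7 + 0.37·0.694915 = 4.52712.
E[X²] = 0.35·45.804 + 0.28·55.6667 + 0.37·1.66073 = 32.2325.
Var(X) = E[X²] − (E[X])² = 32.2325 − 20.4948 = 11.7377.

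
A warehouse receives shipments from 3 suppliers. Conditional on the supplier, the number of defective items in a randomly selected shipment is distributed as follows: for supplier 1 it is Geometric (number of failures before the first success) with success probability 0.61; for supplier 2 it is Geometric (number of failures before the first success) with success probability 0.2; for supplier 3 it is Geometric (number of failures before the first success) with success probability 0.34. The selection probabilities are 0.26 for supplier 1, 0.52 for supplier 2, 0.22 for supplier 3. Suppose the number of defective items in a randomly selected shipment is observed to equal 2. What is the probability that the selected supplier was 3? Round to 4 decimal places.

Likelihoods P(X=2 | ·): 1: 0.092781; 2: 0.128; 3: 0.148104.
Posterior ∝ prior × likelihood. Numerator for 3: 0.22·0.148104 = 0.0325829.
Normalizing constant: 0.26·0.092781 + 0.52·0.128 + 0.22·0.148104 = 0.123266.
P(3 | observation) = 0.0325829 / 0.123266 = 0.26433.

0.2643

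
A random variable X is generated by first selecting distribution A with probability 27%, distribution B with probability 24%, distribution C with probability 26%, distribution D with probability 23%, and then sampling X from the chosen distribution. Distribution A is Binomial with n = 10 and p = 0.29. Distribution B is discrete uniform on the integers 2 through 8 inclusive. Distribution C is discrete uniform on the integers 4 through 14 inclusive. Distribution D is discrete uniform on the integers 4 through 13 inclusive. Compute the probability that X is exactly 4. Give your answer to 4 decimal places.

Conditional on each component, P(X = 4): A: 0.190266; B: 0.142857; C: 0.0909091; D: 0.1.
By total probability, P(X = 4) = 0.27·0.190266 + 0.24·0.142857 + 0.26·0.0909091 + 0.23·0.1 = 0.132294.

0.1323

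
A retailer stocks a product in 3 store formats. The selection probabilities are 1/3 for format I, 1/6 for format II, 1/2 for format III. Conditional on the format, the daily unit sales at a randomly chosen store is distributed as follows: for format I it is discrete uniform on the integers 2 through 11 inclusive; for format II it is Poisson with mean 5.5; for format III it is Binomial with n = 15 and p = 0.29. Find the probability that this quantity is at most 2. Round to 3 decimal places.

Conditional on each format, P(X ≤ 2): I: 0.1; II: 0.0883764; III: 0.14474.
By total probability, P(X ≤ 2) = 0.333333·0.1 + 0.166667·0.0883764 + 0.5·0.14474 = 0.120433.

0.120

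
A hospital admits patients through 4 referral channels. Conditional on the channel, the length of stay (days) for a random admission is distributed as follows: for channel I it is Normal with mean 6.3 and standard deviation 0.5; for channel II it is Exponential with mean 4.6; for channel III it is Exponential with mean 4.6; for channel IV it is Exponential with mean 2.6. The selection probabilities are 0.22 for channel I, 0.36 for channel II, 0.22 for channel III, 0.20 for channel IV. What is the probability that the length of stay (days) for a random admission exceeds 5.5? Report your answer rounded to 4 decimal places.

0.4075

Conditional on each channel, P(X > 5.5): I: 0.945201; II: 0.302507; III: 0.302507; IV: 0.120587.
By total probability, P(X > 5.5) = 0.22·0.945201 + 0.36·0.302507 + 0.22·0.302507 + 0.2·0.120587 = 0.407515.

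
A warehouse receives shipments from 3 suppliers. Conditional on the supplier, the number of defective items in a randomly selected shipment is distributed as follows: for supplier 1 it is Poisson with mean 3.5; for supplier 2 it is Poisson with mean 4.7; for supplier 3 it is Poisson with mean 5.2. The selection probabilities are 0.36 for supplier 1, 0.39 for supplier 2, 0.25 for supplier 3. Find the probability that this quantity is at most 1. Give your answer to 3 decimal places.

0.078

Conditional on each supplier, P(X ≤ 1): 1: 0.135888; 2: 0.0518431; 3: 0.0342027.
By total probability, P(X ≤ 1) = 0.36·0.135888 + 0.39·0.0518431 + 0.25·0.0342027 = 0.0776892.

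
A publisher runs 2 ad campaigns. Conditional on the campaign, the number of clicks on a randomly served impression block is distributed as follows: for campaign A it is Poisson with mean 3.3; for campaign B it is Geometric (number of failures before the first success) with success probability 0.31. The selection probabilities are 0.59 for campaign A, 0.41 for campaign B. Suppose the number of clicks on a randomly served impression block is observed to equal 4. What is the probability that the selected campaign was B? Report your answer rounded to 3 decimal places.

0.211

Likelihoods P(X=4 | ·): A: 0.182252; B: 0.0702681.
Posterior ∝ prior × likelihood. Numerator for B: 0.41·0.0702681 = 0.0288099.
Normalizing constant: 0.59·0.182252 + 0.41·0.0702681 = 0.136339.
P(B | observation) = 0.0288099 / 0.136339 = 0.211311.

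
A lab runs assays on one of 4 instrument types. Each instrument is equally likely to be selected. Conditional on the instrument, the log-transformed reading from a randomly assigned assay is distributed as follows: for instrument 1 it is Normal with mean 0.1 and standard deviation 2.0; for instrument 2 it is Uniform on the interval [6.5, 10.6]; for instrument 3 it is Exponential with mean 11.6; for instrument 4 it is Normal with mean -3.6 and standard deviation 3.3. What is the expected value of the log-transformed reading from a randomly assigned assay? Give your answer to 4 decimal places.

4.1625

Component means — 1: 0.1; 2: 8.55; 3: 11.6; 4: -3.6.
E[X] = 0.25·0.1 + 0.25·8.55 + 0.25·11.6 + 0.25·-3.6 = 4.1625.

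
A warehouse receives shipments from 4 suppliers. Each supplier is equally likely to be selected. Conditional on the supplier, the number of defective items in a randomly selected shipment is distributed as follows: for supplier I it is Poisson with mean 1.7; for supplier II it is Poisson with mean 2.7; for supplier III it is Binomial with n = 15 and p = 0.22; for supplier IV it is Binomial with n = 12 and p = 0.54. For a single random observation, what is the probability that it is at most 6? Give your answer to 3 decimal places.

Conditional on each supplier, P(X ≤ 6): I: 0.998125; II: 0.979431; III: 0.970182; IV: 0.501395.
By total probability, P(X ≤ 6) = 0.25·0.998125 + 0.25·0.979431 + 0.25·0.970182 + 0.25·0.501395 = 0.862283.

0.862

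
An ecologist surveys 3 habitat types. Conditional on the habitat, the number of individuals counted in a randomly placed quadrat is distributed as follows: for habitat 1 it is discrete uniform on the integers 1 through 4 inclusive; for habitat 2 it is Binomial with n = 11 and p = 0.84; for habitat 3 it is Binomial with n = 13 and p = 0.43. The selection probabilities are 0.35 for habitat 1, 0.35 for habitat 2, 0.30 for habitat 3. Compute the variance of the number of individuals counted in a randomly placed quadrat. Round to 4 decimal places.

Per component, 1: μ=2.5, E[X²]=7.5; 2: μ=9.24, E[X²]=86.856; 3: μ=5.59, E[X²]=34.4344.
E[X] = 0.35·2.5 + 0.35·9.24 + 0.3·5.59 = 5.786.
E[X²] = 0.35·7.5 + 0.35·86.856 + 0.3·34.4344 = 43.3549.
Var(X) = E[X²] − (E[X])² = 43.3549 − 33.4778 = 9.87712.

9.8771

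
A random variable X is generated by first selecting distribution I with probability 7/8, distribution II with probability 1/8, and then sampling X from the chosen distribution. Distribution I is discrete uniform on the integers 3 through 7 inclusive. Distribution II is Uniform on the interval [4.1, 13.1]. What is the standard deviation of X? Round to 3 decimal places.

2.003

Per component, I: μ=5, E[X²]=27; II: μ=8.6, E[X²]=80.71.
E[X] = 0.875·5 + 0.125·8.6 = 5.45.
E[X²] = 0.875·27 + 0.125·80.71 = 33.7137.
Var(X) = E[X²] − (E[X])² = 33.7137 − 29.7025 = 4.01125.
SD(X) = √4.01125 = 2.00281.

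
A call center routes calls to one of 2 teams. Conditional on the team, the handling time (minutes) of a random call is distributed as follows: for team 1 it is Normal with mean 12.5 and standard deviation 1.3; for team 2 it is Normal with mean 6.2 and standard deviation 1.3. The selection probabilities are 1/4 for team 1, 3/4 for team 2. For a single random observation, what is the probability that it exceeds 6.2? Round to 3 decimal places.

0.625

Conditional on each team, P(X > 6.2): 1: 0.999999; 2: 0.5.
By total probability, P(X > 6.2) = 0.25·0.999999 + 0.75·0.5 = 0.625.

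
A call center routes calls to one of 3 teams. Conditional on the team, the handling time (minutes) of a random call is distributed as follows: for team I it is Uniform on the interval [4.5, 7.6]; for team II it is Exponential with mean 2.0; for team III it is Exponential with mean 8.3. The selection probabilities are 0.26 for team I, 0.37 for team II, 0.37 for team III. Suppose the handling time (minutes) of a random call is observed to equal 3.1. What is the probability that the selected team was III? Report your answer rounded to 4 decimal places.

Likelihoods f(3.1 | ·): I: 0; II: 0.106124; III: 0.0829307.
Posterior ∝ prior × likelihood. Numerator for III: 0.37·0.0829307 = 0.0306844.
Normalizing constant: 0.26·0 + 0.37·0.106124 + 0.37·0.0829307 = 0.0699502.
P(III | observation) = 0.0306844 / 0.0699502 = 0.43866.

0.4387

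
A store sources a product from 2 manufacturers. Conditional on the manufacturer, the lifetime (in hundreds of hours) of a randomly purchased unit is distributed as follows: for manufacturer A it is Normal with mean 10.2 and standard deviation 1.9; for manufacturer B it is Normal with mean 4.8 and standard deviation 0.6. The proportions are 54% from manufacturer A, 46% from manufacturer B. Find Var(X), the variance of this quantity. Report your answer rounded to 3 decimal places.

9.358

Per component, A: μ=10.2, E[X²]=107.65; B: μ=4.8, E[X²]=23.4.
E[X] = 0.54·10.2 + 0.46·4.8 = 7.716.
E[X²] = 0.54·107.65 + 0.46·23.4 = 68.895.
Var(X) = E[X²] − (E[X])² = 68.895 − 59.5367 = 9.35834.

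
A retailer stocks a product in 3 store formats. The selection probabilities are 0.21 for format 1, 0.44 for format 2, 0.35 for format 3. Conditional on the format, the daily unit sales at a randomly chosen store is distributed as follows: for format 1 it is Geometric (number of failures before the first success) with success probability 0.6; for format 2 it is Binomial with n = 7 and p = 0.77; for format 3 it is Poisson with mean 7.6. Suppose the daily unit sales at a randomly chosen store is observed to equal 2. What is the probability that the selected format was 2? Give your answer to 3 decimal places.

0.123

Likelihoods P(X=2 | ·): 1: 0.096; 2: 0.00801383; 3: 0.014453.
Posterior ∝ prior × likelihood. Numerator for 2: 0.44·0.00801383 = 0.00352608.
Normalizing constant: 0.21·0.096 + 0.44·0.00801383 + 0.35·0.014453 = 0.0287446.
P(2 | observation) = 0.00352608 / 0.0287446 = 0.122669.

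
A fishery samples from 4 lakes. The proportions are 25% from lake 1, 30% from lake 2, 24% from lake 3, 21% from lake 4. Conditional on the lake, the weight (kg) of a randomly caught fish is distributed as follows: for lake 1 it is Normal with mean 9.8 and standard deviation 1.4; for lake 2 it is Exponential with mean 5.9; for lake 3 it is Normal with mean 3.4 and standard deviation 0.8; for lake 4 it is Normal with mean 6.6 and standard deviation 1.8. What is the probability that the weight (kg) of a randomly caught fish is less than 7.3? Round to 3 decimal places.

Conditional on each lake, P(X < 7.3): 1: 0.0370728; 2: 0.70983; 3: 0.999999; 4: 0.651321.
By total probability, P(X < 7.3) = 0.25·0.0370728 + 0.3·0.70983 + 0.24·0.999999 + 0.21·0.651321 = 0.598994.

0.599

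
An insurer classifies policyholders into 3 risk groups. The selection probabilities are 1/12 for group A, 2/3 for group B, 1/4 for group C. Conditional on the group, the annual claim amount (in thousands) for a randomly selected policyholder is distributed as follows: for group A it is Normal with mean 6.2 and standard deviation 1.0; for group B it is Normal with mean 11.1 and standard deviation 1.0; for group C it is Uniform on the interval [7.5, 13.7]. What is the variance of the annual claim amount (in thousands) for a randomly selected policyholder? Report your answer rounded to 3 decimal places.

3.330

Per component, A: μ=6.2, E[X²]=39.44; B: μ=11.1, E[X²]=124.21; C: μ=10.6, E[X²]=115.563.
E[X] = 0.0833333·6.2 + 0.666667·11.1 + 0.25·10.6 = 10.5667.
E[X²] = 0.0833333·39.44 + 0.666667·124.21 + 0.25·115.563 = 114.984.
Var(X) = E[X²] − (E[X])² = 114.984 − 111.654 = 3.32972.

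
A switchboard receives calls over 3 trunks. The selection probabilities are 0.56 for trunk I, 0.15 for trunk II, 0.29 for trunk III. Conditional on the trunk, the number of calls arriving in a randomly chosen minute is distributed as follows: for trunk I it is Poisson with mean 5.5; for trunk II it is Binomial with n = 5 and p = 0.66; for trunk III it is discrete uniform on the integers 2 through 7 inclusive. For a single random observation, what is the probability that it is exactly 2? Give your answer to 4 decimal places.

0.1086

Conditional on each trunk, P(X = 2): I: 0.0618124; II: 0.171208; III: 0.166667.
By total probability, P(X = 2) = 0.56·0.0618124 + 0.15·0.171208 + 0.29·0.166667 = 0.10863.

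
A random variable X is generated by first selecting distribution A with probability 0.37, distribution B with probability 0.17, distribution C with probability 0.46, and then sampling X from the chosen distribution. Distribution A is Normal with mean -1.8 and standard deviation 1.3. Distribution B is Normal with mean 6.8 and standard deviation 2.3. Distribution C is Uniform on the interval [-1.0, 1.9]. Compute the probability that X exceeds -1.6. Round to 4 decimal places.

Conditional on each component, P(X > -1.6): A: 0.438866; B: 0.99987; C: 1.
By total probability, P(X > -1.6) = 0.37·0.438866 + 0.17·0.99987 + 0.46·1 = 0.792358.

0.7924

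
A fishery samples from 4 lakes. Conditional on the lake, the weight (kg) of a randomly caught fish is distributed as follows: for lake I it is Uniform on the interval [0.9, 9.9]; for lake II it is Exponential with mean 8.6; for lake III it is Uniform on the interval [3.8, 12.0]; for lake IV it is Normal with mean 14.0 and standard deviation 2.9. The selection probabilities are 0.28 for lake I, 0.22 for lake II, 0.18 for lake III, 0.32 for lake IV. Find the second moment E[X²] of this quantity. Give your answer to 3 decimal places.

120.251

For each component E[X²] = Var + (mean)², giving I: 35.91; II: 147.92; III: 68.0133; IV: 204.41.
Overall E[X²] = 0.28·35.91 + 0.22·147.92 + 0.18·68.0133 + 0.32·204.41 = 120.251.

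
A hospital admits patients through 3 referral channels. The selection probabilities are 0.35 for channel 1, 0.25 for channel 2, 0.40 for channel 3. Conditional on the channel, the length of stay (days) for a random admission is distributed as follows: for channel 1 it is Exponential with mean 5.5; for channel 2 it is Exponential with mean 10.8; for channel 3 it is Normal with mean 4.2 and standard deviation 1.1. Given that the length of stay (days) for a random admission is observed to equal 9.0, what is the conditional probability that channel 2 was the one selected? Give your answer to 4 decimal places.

0.4479

Likelihoods f(9.0 | ·): 1: 0.0353976; 2: 0.0402406; 3: 2.65917e-05.
Posterior ∝ prior × likelihood. Numerator for 2: 0.25·0.0402406 = 0.0100601.
Normalizing constant: 0.35·0.0353976 + 0.25·0.0402406 + 0.4·2.65917e-05 = 0.0224599.
P(2 | observation) = 0.0100601 / 0.0224599 = 0.447915.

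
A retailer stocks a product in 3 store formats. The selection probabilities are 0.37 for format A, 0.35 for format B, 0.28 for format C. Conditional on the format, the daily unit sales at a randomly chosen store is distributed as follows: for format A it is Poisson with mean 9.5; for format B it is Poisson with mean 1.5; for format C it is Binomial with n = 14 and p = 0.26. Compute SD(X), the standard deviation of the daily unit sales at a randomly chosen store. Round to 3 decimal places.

Per component, A: μ=9.5, E[X²]=99.75; B: μ=1.5, E[X²]=3.75; C: μ=3.64, E[X²]=15.9432.
E[X] = 0.37·9.5 + 0.35·1.5 + 0.28·3.64 = 5.0592.
E[X²] = 0.37·99.75 + 0.35·3.75 + 0.28·15.9432 = 42.6841.
Var(X) = E[X²] − (E[X])² = 42.6841 − 25.5955 = 17.0886.
SD(X) = √17.0886 = 4.13383.

4.134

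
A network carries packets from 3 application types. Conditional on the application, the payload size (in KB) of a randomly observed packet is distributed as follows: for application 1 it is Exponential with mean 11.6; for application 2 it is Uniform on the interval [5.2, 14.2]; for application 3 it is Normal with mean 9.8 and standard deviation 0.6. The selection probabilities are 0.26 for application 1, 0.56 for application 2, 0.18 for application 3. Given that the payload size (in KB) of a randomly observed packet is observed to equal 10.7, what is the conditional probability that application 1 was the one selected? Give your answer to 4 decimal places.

0.0810

Likelihoods f(10.7 | ·): 1: 0.0342723; 2: 0.111111; 3: 0.215863.
Posterior ∝ prior × likelihood. Numerator for 1: 0.26·0.0342723 = 0.00891079.
Normalizing constant: 0.26·0.0342723 + 0.56·0.111111 + 0.18·0.215863 = 0.109988.
P(1 | observation) = 0.00891079 / 0.109988 = 0.0810158.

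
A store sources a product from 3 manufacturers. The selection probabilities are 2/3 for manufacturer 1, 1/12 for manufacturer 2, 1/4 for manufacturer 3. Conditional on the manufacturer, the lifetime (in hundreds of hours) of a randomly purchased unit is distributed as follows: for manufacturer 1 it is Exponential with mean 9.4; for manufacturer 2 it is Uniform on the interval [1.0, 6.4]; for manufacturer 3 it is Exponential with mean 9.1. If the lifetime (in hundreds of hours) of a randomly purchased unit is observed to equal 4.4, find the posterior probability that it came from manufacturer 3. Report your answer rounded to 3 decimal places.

Likelihoods f(4.4 | ·): 1: 0.066617; 2: 0.185185; 3: 0.0677595.
Posterior ∝ prior × likelihood. Numerator for 3: 0.25·0.0677595 = 0.0169399.
Normalizing constant: 0.666667·0.066617 + 0.0833333·0.185185 + 0.25·0.0677595 = 0.0767833.
P(3 | observation) = 0.0169399 / 0.0767833 = 0.220619.

0.221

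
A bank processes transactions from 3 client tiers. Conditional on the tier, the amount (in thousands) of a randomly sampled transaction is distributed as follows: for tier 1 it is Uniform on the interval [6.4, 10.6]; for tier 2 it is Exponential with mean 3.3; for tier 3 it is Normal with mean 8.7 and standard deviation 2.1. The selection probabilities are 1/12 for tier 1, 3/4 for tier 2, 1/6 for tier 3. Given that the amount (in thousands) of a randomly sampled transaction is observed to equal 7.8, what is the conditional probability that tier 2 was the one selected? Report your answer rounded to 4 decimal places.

0.3050

Likelihoods f(7.8 | ·): 1: 0.238095; 2: 0.0285083; 3: 0.173303.
Posterior ∝ prior × likelihood. Numerator for 2: 0.75·0.0285083 = 0.0213813.
Normalizing constant: 0.0833333·0.238095 + 0.75·0.0285083 + 0.166667·0.173303 = 0.0701064.
P(2 | observation) = 0.0213813 / 0.0701064 = 0.304983.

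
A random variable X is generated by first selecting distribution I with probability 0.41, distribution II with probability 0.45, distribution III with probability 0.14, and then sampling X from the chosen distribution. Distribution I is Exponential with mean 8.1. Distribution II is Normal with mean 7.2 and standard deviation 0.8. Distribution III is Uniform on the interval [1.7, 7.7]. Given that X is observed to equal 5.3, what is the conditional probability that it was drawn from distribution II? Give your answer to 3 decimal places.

Likelihoods f(5.3 | ·): I: 0.0641722; II: 0.0297149; III: 0.166667.
Posterior ∝ prior × likelihood. Numerator for II: 0.45·0.0297149 = 0.0133717.
Normalizing constant: 0.41·0.0641722 + 0.45·0.0297149 + 0.14·0.166667 = 0.0630156.
P(II | observation) = 0.0133717 / 0.0630156 = 0.212196.

0.212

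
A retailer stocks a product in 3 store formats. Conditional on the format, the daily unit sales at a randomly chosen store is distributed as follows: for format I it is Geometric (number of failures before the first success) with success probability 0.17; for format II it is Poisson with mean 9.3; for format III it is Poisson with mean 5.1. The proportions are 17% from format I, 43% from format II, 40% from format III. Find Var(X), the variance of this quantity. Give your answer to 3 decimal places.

Per component, I: μ=4.88235, E[X²]=52.5571; II: μ=9.3, E[X²]=95.79; III: μ=5.1, E[X²]=31.11.
E[X] = 0.17·4.88235 + 0.43·9.3 + 0.4·5.1 = 6.869.
E[X²] = 0.17·52.5571 + 0.43·95.79 + 0.4·31.11 = 62.5684.
Var(X) = E[X²] − (E[X])² = 62.5684 − 47.1832 = 15.3852.

15.385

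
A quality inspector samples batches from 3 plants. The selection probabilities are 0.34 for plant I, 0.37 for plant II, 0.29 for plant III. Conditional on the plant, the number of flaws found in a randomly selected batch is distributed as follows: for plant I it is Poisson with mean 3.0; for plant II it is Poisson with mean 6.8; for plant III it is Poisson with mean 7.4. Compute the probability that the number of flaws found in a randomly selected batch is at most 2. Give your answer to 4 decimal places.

Conditional on each plant, P(X ≤ 2): I: 0.42319; II: 0.0344379; III: 0.0218706.
By total probability, P(X ≤ 2) = 0.34·0.42319 + 0.37·0.0344379 + 0.29·0.0218706 = 0.162969.

0.1630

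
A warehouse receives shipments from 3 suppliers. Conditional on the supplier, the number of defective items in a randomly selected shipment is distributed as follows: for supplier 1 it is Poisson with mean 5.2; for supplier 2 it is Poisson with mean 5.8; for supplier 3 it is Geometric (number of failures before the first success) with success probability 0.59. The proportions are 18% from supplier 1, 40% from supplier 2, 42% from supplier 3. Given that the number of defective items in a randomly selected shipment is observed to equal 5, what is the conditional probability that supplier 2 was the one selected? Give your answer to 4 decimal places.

Likelihoods P(X=5 | ·): 1: 0.174785; 2: 0.165596; 3: 0.00683552.
Posterior ∝ prior × likelihood. Numerator for 2: 0.4·0.165596 = 0.0662385.
Normalizing constant: 0.18·0.174785 + 0.4·0.165596 + 0.42·0.00683552 = 0.100571.
P(2 | observation) = 0.0662385 / 0.100571 = 0.658626.

0.6586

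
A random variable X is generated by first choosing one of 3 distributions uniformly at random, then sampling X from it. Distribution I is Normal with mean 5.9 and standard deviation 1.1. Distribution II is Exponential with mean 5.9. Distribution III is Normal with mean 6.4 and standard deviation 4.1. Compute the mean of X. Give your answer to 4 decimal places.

6.0667

Component means — I: 5.9; II: 5.9; III: 6.4.
E[X] = 0.333333·5.9 + 0.333333·5.9 + 0.333333·6.4 = 6.06667.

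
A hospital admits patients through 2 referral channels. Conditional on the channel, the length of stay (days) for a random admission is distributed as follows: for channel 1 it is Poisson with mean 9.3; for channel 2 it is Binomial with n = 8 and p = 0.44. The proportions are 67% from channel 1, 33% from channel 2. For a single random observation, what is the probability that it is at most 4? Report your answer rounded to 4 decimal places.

0.2809

Conditional on each channel, P(X ≤ 4): 1: 0.0456475; 2: 0.758388.
By total probability, P(X ≤ 4) = 0.67·0.0456475 + 0.33·0.758388 = 0.280852.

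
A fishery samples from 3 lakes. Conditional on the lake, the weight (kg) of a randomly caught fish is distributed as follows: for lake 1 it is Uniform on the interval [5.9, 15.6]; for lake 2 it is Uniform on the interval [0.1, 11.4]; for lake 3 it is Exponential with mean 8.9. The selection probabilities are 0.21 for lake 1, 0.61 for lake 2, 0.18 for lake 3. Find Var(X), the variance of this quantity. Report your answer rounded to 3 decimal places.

Per component, 1: μ=10.75, E[X²]=123.403; 2: μ=5.75, E[X²]=43.7033; 3: μ=8.9, E[X²]=158.42.
E[X] = 0.21·10.75 + 0.61·5.75 + 0.18·8.9 = 7.367.
E[X²] = 0.21·123.403 + 0.61·43.7033 + 0.18·158.42 = 81.0893.
Var(X) = E[X²] − (E[X])² = 81.0893 − 54.2727 = 26.8166.

26.817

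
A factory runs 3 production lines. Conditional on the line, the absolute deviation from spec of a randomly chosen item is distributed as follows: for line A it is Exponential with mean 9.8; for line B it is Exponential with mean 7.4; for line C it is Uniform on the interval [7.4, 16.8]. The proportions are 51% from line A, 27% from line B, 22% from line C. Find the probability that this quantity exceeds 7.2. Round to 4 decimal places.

0.5667

Conditional on each line, P(X > 7.2): A: 0.479652; B: 0.377958; C: 1.
By total probability, P(X > 7.2) = 0.51·0.479652 + 0.27·0.377958 + 0.22·1 = 0.566671.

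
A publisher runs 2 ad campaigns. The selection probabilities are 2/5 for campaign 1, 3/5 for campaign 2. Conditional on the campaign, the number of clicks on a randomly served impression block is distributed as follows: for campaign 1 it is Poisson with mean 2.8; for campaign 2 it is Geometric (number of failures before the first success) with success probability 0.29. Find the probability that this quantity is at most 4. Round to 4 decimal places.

0.8308

Conditional on each campaign, P(X ≤ 4): 1: 0.847676; 2: 0.819577.
By total probability, P(X ≤ 4) = 0.4·0.847676 + 0.6·0.819577 = 0.830817.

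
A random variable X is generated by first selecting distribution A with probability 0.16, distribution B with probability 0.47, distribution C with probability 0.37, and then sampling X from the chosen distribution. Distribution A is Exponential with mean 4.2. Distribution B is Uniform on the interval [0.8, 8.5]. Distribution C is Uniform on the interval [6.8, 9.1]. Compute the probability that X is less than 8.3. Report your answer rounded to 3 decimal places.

Conditional on each component, P(X < 8.3): A: 0.861404; B: 0.974026; C: 0.652174.
By total probability, P(X < 8.3) = 0.16·0.861404 + 0.47·0.974026 + 0.37·0.652174 = 0.836921.

0.837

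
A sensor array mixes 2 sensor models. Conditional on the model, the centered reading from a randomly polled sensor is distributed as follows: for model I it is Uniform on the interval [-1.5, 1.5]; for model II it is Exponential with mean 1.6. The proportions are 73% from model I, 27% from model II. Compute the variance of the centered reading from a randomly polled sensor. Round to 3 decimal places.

1.743

Per component, I: μ=0, E[X²]=0.75; II: μ=1.6, E[X²]=5.12.
E[X] = 0.73·0 + 0.27·1.6 = 0.432.
E[X²] = 0.73·0.75 + 0.27·5.12 = 1.9299.
Var(X) = E[X²] − (E[X])² = 1.9299 − 0.186624 = 1.74328.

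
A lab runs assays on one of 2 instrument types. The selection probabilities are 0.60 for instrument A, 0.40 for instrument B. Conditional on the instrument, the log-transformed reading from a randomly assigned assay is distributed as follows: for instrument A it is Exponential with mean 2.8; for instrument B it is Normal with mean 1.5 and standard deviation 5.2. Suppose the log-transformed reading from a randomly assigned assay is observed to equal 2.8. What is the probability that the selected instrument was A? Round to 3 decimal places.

Likelihoods f(2.8 | ·): A: 0.131386; B: 0.0743593.
Posterior ∝ prior × likelihood. Numerator for A: 0.6·0.131386 = 0.0788313.
Normalizing constant: 0.6·0.131386 + 0.4·0.0743593 = 0.108575.
P(A | observation) = 0.0788313 / 0.108575 = 0.726054.

0.726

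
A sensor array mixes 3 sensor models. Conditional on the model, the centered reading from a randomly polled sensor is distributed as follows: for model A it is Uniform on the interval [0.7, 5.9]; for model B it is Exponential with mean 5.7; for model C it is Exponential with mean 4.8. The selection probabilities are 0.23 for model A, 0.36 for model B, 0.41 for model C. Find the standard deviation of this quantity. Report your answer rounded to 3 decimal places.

4.740

Per component, A: μ=3.3, E[X²]=13.1433; B: μ=5.7, E[X²]=64.98; C: μ=4.8, E[X²]=46.08.
E[X] = 0.23·3.3 + 0.36·5.7 + 0.41·4.8 = 4.779.
E[X²] = 0.23·13.1433 + 0.36·64.98 + 0.41·46.08 = 45.3086.
Var(X) = E[X²] − (E[X])² = 45.3086 − 22.8388 = 22.4697.
SD(X) = √22.4697 = 4.74022.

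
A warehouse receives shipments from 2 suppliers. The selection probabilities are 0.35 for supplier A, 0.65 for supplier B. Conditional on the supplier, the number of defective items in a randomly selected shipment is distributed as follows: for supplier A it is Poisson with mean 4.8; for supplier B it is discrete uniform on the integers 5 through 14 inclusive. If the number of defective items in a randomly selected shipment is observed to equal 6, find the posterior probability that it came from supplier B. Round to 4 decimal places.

0.5705

Likelihoods P(X=6 | ·): A: 0.139798; B: 0.1.
Posterior ∝ prior × likelihood. Numerator for B: 0.65·0.1 = 0.065.
Normalizing constant: 0.35·0.139798 + 0.65·0.1 = 0.113929.
P(B | observation) = 0.065 / 0.113929 = 0.570529.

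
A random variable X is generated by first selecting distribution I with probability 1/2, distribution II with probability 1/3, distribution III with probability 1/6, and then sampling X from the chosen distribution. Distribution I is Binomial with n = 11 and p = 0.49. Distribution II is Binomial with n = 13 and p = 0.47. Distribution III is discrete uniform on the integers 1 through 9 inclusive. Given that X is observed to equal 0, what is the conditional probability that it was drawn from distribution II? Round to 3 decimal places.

Likelihoods P(X=0 | ·): I: 0.000607116; II: 0.000260367; III: 0.
Posterior ∝ prior × likelihood. Numerator for II: 0.333333·0.000260367 = 8.67891e-05.
Normalizing constant: 0.5·0.000607116 + 0.333333·0.000260367 + 0.166667·0 = 0.000390347.
P(II | observation) = 8.67891e-05 / 0.000390347 = 0.222338.

0.222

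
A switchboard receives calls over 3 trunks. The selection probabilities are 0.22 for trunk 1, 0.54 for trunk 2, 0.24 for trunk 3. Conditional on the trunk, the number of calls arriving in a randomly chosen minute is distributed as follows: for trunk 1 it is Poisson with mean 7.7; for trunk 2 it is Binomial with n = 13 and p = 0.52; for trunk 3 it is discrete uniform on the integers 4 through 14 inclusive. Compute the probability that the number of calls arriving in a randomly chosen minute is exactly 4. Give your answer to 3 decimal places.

0.075

Conditional on each trunk, P(X = 4): 1: 0.0663261; 2: 0.0707116; 3: 0.0909091.
By total probability, P(X = 4) = 0.22·0.0663261 + 0.54·0.0707116 + 0.24·0.0909091 = 0.0745942.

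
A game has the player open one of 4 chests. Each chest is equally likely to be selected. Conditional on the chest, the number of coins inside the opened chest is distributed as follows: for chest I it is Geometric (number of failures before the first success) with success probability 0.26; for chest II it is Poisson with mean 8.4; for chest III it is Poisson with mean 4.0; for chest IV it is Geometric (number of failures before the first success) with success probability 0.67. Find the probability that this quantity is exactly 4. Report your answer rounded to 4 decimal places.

Conditional on each chest, P(X = 4): I: 0.0779651; II: 0.0466479; III: 0.195367; IV: 0.00794567.
By total probability, P(X = 4) = 0.25·0.0779651 + 0.25·0.0466479 + 0.25·0.195367 + 0.25·0.00794567 = 0.0819814.

0.0820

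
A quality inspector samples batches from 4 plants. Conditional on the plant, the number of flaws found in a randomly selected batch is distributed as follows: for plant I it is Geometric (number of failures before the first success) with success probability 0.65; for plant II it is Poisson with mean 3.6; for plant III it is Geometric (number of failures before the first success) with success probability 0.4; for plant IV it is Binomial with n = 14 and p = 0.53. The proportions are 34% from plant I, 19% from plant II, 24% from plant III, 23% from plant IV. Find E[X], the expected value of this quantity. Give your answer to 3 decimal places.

2.934

Component means — I: 0.538462; II: 3.6; III: 1.5; IV: 7.42.
E[X] = 0.34·0.538462 + 0.19·3.6 + 0.24·1.5 + 0.23·7.42 = 2.93368.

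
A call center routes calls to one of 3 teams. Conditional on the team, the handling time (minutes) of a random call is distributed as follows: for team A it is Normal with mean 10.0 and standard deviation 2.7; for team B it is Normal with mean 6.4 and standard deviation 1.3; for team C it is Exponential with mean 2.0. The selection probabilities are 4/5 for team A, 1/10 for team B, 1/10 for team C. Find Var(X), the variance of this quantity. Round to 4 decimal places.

Per component, A: μ=10, E[X²]=107.29; B: μ=6.4, E[X²]=42.65; C: μ=2, E[X²]=8.
E[X] = 0.8·10 + 0.1·6.4 + 0.1·2 = 8.84.
E[X²] = 0.8·107.29 + 0.1·42.65 + 0.1·8 = 90.897.
Var(X) = E[X²] − (E[X])² = 90.897 − 78.1456 = 12.7514.

12.7514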